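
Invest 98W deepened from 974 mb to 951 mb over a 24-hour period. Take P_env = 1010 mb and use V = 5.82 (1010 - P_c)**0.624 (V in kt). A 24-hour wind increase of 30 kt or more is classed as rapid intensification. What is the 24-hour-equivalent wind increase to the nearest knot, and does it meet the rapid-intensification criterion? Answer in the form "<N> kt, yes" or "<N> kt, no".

V₁: ΔP = 36, V ≈ 5.82 × 36^0.624 ≈ 54.46 kt.
V₂: ΔP = 59, V ≈ 5.82 × 59^0.624 ≈ 74.12 kt.
ΔV over 24 h = 19.66 kt → 24 h equivalent = 19.66 × 24/24 ≈ 19.66 kt.
20 kt < 30 kt ⇒ not rapid intensification.

20 kt, no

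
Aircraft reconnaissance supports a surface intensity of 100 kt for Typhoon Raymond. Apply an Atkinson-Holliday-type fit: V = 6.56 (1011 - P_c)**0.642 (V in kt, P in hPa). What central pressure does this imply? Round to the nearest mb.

ΔP = (V / 6.56)^(1/0.642) = (100/6.56)^1.558.
100/6.56 = 15.244; 15.244^1.558 ≈ 69.64 mb.
P_c = 1011 − 69.64 = 941.36 ≈ 941 mb.

941 mb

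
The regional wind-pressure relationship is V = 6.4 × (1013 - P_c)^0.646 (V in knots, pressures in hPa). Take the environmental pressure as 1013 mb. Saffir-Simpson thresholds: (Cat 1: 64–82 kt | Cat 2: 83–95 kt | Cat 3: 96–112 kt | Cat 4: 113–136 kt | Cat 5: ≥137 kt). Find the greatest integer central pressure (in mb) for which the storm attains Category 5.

898 mb

Category 5 begins at V = 137 kt.
Required ΔP = (137/6.4)^(1/0.646) = 21.406^1.548 ≈ 114.73 mb.
P_c ≤ 1013 − 114.73 = 898.27, so the highest integer P_c is 898 mb.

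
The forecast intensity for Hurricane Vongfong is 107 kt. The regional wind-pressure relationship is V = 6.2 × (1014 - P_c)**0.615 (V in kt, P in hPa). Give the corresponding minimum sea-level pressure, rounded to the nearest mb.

ΔP = (V / 6.2)^(1/0.615) = (107/6.2)^1.626.
107/6.2 = 17.258; 17.258^1.626 ≈ 102.65 mb.
P_c = 1014 − 102.65 = 911.35 ≈ 911 mb.

911 mb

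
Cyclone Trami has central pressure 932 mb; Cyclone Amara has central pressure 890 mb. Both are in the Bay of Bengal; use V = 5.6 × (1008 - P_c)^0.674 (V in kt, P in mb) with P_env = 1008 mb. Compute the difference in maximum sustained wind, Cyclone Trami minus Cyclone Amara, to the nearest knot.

-36 kt

Cyclone Trami: ΔP = 76; V ≈ 5.6 × 76^0.674 ≈ 103.72 kt.
Cyclone Amara: ΔP = 118; V ≈ 5.6 × 118^0.674 ≈ 139.52 kt.
Difference ≈ 103.72 − 139.52 = -35.80 → -36 kt.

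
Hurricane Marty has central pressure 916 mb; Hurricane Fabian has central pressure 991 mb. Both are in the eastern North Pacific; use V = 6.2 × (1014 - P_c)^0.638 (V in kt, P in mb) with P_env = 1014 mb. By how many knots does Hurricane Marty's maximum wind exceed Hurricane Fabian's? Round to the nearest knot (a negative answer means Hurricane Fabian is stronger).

Hurricane Marty: ΔP = 98; V ≈ 6.2 × 98^0.638 ≈ 115.56 kt.
Hurricane Fabian: ΔP = 23; V ≈ 6.2 × 23^0.638 ≈ 45.83 kt.
Difference ≈ 115.56 − 45.83 = 69.73 → 70 kt.

70 kt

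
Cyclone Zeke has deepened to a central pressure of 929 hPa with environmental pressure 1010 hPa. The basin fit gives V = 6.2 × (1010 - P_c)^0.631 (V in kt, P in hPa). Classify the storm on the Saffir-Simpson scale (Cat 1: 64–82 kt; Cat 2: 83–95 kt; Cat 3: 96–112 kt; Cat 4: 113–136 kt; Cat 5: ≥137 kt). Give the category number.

ΔP = 1010 − 929 = 81 hPa.
V ≈ 6.2 × 81^0.631 = 6.2 × 16.00 ≈ 99 kt.
99 kt falls in the Category 3 band.

3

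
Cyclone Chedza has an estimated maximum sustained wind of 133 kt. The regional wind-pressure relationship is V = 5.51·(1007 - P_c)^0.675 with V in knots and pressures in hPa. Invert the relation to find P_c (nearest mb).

895 mb

ΔP = (V / 5.51)^(1/0.675) = (133/5.51)^1.481.
133/5.51 = 24.138; 24.138^1.481 ≈ 111.80 mb.
P_c = 1007 − 111.80 = 895.20 ≈ 895 mb.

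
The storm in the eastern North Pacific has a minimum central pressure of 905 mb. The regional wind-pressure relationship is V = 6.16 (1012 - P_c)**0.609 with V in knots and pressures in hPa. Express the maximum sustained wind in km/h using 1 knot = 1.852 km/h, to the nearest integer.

196 km/h

ΔP = 1012 − 905 = 107 mb.
V ≈ 6.16 × 107^0.609 = 6.16 × 17.215 ≈ 106.041 kt.
106.041 × 1.852 ≈ 196.39 km/h → 196 km/h.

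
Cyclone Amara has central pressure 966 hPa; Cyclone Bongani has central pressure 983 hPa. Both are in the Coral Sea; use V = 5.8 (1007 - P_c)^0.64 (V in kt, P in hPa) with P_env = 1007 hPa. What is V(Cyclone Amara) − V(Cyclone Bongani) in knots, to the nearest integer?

Cyclone Amara: ΔP = 41; V ≈ 5.8 × 41^0.64 ≈ 62.46 kt.
Cyclone Bongani: ΔP = 24; V ≈ 5.8 × 24^0.64 ≈ 44.34 kt.
Difference ≈ 62.46 − 44.34 = 18.12 → 18 kt.

18 kt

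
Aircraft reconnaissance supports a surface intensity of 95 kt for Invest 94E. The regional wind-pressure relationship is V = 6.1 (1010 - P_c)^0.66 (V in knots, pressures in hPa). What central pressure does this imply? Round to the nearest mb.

ΔP = (V / 6.1)^(1/0.66) = (95/6.1)^1.515.
95/6.1 = 15.574; 15.574^1.515 ≈ 64.07 mb.
P_c = 1010 − 64.07 = 945.93 ≈ 946 mb.

946 mb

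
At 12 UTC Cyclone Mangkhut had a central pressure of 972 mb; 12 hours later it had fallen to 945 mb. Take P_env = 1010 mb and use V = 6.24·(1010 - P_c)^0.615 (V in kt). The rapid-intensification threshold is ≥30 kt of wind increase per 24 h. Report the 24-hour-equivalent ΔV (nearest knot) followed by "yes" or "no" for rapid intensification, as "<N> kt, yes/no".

46 kt, yes

V₁: ΔP = 38, V ≈ 6.24 × 38^0.615 ≈ 58.45 kt.
V₂: ΔP = 65, V ≈ 6.24 × 65^0.615 ≈ 81.31 kt.
ΔV over 12 h = 22.86 kt → 24 h equivalent = 22.86 × 24/12 ≈ 45.72 kt.
46 kt ≥ 30 kt ⇒ rapid intensification.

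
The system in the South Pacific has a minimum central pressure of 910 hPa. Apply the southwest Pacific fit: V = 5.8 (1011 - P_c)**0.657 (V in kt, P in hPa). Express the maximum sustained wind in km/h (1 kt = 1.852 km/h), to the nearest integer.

ΔP = 1011 − 910 = 101 hPa.
V ≈ 5.8 × 101^0.657 = 5.8 × 20.741 ≈ 120.300 kt.
120.300 × 1.852 ≈ 222.80 km/h → 223 km/h.

223 km/h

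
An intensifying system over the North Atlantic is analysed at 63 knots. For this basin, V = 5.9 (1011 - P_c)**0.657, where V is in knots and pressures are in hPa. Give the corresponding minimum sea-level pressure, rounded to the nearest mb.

ΔP = (V / 5.9)^(1/0.657) = (63/5.9)^1.522.
63/5.9 = 10.678; 10.678^1.522 ≈ 36.76 mb.
P_c = 1011 − 36.76 = 974.24 ≈ 974 mb.

974 mb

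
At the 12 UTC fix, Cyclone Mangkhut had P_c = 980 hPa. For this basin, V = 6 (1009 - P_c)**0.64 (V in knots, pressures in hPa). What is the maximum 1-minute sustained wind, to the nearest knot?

ΔP = 1009 − 980 = 29 hPa.
29^0.64 ≈ 8.628.
V ≈ 6 × 8.628 ≈ 51.8 kt.

52 kt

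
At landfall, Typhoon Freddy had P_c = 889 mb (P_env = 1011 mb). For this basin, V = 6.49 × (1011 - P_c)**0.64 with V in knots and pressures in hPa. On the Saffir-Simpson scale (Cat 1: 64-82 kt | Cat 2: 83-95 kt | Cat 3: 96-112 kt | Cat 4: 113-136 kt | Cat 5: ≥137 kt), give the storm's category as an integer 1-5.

5

ΔP = 1011 − 889 = 122 mb.
V ≈ 6.49 × 122^0.64 = 6.49 × 21.64 ≈ 140 kt.
140 kt falls in the Category 5 band.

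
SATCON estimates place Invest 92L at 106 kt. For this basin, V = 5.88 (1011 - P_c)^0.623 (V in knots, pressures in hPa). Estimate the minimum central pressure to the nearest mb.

907 mb

ΔP = (V / 5.88)^(1/0.623) = (106/5.88)^1.605.
106/5.88 = 18.027; 18.027^1.605 ≈ 103.74 mb.
P_c = 1011 − 103.74 = 907.26 ≈ 907 mb.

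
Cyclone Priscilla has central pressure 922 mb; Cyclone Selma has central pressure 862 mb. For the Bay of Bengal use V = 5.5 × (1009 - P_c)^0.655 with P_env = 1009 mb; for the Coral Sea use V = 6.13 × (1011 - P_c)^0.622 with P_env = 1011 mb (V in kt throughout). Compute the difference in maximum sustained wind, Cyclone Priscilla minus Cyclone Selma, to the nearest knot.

Cyclone Priscilla: ΔP = 87; V ≈ 5.5 × 87^0.655 ≈ 102.51 kt.
Cyclone Selma: ΔP = 149; V ≈ 6.13 × 149^0.622 ≈ 137.78 kt.
Difference ≈ 102.51 − 137.78 = -35.27 → -35 kt.

-35 kt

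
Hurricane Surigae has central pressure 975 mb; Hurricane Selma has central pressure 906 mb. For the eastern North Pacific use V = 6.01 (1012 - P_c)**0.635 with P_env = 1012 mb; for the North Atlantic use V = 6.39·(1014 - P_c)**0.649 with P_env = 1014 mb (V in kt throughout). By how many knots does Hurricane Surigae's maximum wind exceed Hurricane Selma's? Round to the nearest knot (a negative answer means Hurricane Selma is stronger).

-74 kt

Hurricane Surigae: ΔP = 37; V ≈ 6.01 × 37^0.635 ≈ 59.52 kt.
Hurricane Selma: ΔP = 108; V ≈ 6.39 × 108^0.649 ≈ 133.41 kt.
Difference ≈ 59.52 − 133.41 = -73.89 → -74 kt.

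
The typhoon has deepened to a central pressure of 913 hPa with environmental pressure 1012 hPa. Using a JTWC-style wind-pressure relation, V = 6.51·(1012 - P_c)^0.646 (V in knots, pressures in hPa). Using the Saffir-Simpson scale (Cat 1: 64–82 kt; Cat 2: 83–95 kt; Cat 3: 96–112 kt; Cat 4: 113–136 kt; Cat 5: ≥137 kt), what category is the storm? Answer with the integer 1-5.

4

ΔP = 1012 − 913 = 99 hPa.
V ≈ 6.51 × 99^0.646 = 6.51 × 19.46 ≈ 127 kt.
127 kt falls in the Category 4 band.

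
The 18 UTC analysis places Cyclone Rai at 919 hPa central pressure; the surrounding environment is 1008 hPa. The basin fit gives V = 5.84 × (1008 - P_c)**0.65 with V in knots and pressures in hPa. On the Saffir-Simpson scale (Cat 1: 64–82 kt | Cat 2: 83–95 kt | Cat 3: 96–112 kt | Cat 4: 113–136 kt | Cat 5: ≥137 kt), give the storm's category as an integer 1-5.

ΔP = 1008 − 919 = 89 hPa.
V ≈ 5.84 × 89^0.65 = 5.84 × 18.50 ≈ 108 kt.
108 kt falls in the Category 3 band.

3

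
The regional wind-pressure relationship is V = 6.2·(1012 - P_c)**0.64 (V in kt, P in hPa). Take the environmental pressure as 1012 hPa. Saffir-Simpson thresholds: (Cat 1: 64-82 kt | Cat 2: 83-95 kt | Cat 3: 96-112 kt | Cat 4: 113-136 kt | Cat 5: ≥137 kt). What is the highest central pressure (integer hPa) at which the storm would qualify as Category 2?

Category 2 begins at V = 83 kt.
Required ΔP = (83/6.2)^(1/0.64) = 13.387^1.562 ≈ 57.60 hPa.
P_c ≤ 1012 − 57.60 = 954.40, so the highest integer P_c is 954 hPa.

954 hPa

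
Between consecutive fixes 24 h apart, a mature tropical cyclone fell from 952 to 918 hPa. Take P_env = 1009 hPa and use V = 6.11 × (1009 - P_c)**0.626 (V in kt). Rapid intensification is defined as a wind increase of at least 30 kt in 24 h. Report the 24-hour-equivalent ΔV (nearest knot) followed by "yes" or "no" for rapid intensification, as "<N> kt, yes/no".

V₁: ΔP = 57, V ≈ 6.11 × 57^0.626 ≈ 76.77 kt.
V₂: ΔP = 91, V ≈ 6.11 × 91^0.626 ≈ 102.90 kt.
ΔV over 24 h = 26.13 kt → 24 h equivalent = 26.13 × 24/24 ≈ 26.13 kt.
26 kt < 30 kt ⇒ not rapid intensification.

26 kt, no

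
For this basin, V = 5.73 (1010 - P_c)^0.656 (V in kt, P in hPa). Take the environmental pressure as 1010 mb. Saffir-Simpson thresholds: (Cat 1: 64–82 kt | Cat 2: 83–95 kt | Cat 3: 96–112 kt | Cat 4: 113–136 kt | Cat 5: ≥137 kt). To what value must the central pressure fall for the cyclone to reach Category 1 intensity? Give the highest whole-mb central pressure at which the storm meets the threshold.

970 mb

Category 1 begins at V = 64 kt.
Required ΔP = (64/5.73)^(1/0.656) = 11.169^1.524 ≈ 39.59 mb.
P_c ≤ 1010 − 39.59 = 970.41, so the highest integer P_c is 970 mb.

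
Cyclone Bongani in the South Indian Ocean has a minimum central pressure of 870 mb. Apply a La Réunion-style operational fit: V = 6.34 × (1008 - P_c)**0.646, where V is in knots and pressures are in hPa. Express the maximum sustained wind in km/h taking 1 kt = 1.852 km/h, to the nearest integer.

283 km/h

ΔP = 1008 − 870 = 138 mb.
V ≈ 6.34 × 138^0.646 = 6.34 × 24.119 ≈ 152.915 kt.
152.915 × 1.852 ≈ 283.20 km/h → 283 km/h.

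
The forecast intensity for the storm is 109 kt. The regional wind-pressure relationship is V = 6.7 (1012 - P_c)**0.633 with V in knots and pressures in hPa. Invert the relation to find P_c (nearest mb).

ΔP = (V / 6.7)^(1/0.633) = (109/6.7)^1.580.
109/6.7 = 16.269; 16.269^1.580 ≈ 81.97 mb.
P_c = 1012 − 81.97 = 930.03 ≈ 930 mb.

930 mb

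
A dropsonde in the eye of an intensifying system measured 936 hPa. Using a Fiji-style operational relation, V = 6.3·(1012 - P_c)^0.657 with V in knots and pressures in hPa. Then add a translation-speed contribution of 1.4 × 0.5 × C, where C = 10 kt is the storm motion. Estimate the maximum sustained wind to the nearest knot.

115 kt

ΔP = 1012 − 936 = 76 hPa.
76^0.657 ≈ 17.207.
V ≈ 6.3 × 17.207 ≈ 108.4 kt.
Translation term: 1.4 × 0.5 × 10 = 7 kt.
Corrected V ≈ 115.4 kt → 115 kt.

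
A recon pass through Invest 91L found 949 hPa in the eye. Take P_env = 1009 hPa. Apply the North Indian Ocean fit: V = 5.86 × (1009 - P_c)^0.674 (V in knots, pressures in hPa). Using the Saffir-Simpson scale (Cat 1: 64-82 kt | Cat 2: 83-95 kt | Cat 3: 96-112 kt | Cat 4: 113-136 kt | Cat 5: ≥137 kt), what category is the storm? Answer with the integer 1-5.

2

ΔP = 1009 − 949 = 60 hPa.
V ≈ 5.86 × 60^0.674 = 5.86 × 15.79 ≈ 93 kt.
93 kt falls in the Category 2 band.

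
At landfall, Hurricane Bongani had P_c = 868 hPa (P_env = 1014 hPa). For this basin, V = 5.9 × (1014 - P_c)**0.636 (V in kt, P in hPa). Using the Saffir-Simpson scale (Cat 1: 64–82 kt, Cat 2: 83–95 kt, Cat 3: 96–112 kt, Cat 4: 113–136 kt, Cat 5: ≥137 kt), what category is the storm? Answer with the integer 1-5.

ΔP = 1014 − 868 = 146 hPa.
V ≈ 5.9 × 146^0.636 = 5.9 × 23.80 ≈ 140 kt.
140 kt falls in the Category 5 band.

5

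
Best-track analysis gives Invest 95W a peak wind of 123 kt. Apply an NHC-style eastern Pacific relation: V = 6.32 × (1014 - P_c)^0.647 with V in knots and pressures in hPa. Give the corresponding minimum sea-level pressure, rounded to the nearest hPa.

ΔP = (V / 6.32)^(1/0.647) = (123/6.32)^1.546.
123/6.32 = 19.462; 19.462^1.546 ≈ 98.30 hPa.
P_c = 1014 − 98.30 = 915.70 ≈ 916 hPa.

916 hPa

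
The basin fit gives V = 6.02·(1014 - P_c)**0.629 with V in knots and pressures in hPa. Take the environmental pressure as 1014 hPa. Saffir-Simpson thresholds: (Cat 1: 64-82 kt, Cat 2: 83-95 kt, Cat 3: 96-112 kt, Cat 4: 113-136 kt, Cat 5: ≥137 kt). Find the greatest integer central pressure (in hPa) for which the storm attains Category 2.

949 hPa

Category 2 begins at V = 83 kt.
Required ΔP = (83/6.02)^(1/0.629) = 13.787^1.590 ≈ 64.80 hPa.
P_c ≤ 1014 − 64.80 = 949.20, so the highest integer P_c is 949 hPa.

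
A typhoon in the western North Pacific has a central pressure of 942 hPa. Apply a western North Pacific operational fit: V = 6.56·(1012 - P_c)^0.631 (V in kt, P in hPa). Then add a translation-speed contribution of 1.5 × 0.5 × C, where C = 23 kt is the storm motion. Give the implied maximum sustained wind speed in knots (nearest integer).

113 kt

ΔP = 1012 − 942 = 70 hPa.
70^0.631 ≈ 14.597.
V ≈ 6.56 × 14.597 ≈ 95.8 kt.
Translation term: 1.5 × 0.5 × 23 = 17.25 kt.
Corrected V ≈ 113.05 kt → 113 kt.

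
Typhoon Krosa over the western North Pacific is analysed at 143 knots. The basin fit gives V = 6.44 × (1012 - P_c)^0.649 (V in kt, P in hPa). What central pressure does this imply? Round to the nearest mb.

893 mb

ΔP = (V / 6.44)^(1/0.649) = (143/6.44)^1.541.
143/6.44 = 22.205; 22.205^1.541 ≈ 118.76 mb.
P_c = 1012 − 118.76 = 893.24 ≈ 893 mb.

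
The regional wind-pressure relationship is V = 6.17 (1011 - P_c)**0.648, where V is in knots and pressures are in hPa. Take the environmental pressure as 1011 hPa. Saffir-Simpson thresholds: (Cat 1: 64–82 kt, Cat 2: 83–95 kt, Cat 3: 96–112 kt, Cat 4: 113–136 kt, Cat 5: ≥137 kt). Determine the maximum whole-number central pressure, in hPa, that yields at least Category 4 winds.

922 hPa

Category 4 begins at V = 113 kt.
Required ΔP = (113/6.17)^(1/0.648) = 18.314^1.543 ≈ 88.87 hPa.
P_c ≤ 1011 − 88.87 = 922.13, so the highest integer P_c is 922 hPa.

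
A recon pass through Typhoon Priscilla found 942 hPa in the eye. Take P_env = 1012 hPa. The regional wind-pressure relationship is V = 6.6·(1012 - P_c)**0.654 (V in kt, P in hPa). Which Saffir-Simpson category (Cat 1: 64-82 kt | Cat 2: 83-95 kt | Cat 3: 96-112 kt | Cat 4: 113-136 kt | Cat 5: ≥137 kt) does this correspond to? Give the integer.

3

ΔP = 1012 − 942 = 70 hPa.
V ≈ 6.6 × 70^0.654 = 6.6 × 16.10 ≈ 106 kt.
106 kt falls in the Category 3 band.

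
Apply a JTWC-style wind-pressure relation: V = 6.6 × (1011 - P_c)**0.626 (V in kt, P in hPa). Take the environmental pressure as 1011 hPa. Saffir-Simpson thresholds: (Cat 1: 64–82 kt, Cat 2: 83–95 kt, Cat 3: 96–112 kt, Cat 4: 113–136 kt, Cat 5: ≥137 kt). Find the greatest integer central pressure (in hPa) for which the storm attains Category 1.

973 hPa

Category 1 begins at V = 64 kt.
Required ΔP = (64/6.6)^(1/0.626) = 9.697^1.597 ≈ 37.68 hPa.
P_c ≤ 1011 − 37.68 = 973.32, so the highest integer P_c is 973 hPa.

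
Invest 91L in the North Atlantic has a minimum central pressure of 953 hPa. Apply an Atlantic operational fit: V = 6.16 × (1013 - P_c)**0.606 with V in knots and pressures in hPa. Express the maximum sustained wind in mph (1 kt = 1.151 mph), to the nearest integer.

ΔP = 1013 − 953 = 60 hPa.
V ≈ 6.16 × 60^0.606 = 6.16 × 11.955 ≈ 73.645 kt.
73.645 × 1.151 ≈ 84.76 mph → 85 mph.

85 mph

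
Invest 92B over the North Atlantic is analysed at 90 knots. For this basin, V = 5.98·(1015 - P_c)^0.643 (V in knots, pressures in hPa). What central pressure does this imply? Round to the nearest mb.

ΔP = (V / 5.98)^(1/0.643) = (90/5.98)^1.555.
90/5.98 = 15.050; 15.050^1.555 ≈ 67.81 mb.
P_c = 1015 − 67.81 = 947.19 ≈ 947 mb.

947 mb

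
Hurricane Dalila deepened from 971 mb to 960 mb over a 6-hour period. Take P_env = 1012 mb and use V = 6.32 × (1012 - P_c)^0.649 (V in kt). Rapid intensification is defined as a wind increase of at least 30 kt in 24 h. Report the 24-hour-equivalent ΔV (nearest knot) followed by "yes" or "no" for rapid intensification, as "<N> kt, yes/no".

V₁: ΔP = 41, V ≈ 6.32 × 41^0.649 ≈ 70.37 kt.
V₂: ΔP = 52, V ≈ 6.32 × 52^0.649 ≈ 82.11 kt.
ΔV over 6 h = 11.74 kt → 24 h equivalent = 11.74 × 24/6 ≈ 46.96 kt.
47 kt ≥ 30 kt ⇒ rapid intensification.

47 kt, yes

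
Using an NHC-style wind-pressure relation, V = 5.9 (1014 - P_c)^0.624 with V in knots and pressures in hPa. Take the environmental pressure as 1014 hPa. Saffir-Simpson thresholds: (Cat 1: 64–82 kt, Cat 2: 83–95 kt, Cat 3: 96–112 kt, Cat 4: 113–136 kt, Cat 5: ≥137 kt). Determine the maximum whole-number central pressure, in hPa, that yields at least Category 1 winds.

968 hPa

Category 1 begins at V = 64 kt.
Required ΔP = (64/5.9)^(1/0.624) = 10.847^1.603 ≈ 45.62 hPa.
P_c ≤ 1014 − 45.62 = 968.38, so the highest integer P_c is 968 hPa.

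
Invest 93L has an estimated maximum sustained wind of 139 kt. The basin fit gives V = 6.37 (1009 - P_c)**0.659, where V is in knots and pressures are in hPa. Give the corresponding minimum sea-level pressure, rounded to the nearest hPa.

901 hPa

ΔP = (V / 6.37)^(1/0.659) = (139/6.37)^1.517.
139/6.37 = 21.821; 21.821^1.517 ≈ 107.57 hPa.
P_c = 1009 − 107.57 = 901.43 ≈ 901 hPa.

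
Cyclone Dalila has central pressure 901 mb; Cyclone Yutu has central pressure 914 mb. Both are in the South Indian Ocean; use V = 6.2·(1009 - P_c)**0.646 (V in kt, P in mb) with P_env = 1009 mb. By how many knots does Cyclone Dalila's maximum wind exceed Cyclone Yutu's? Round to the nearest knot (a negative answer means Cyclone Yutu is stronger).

10 kt

Cyclone Dalila: ΔP = 108; V ≈ 6.2 × 108^0.646 ≈ 127.64 kt.
Cyclone Yutu: ΔP = 95; V ≈ 6.2 × 95^0.646 ≈ 117.49 kt.
Difference ≈ 127.64 − 117.49 = 10.15 → 10 kt.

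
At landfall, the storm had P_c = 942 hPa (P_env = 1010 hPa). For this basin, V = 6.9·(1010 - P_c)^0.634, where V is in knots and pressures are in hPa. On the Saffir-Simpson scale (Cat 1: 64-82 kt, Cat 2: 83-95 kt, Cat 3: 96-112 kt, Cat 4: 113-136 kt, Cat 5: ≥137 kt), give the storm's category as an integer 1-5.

3

ΔP = 1010 − 942 = 68 hPa.
V ≈ 6.9 × 68^0.634 = 6.9 × 14.51 ≈ 100 kt.
100 kt falls in the Category 3 band.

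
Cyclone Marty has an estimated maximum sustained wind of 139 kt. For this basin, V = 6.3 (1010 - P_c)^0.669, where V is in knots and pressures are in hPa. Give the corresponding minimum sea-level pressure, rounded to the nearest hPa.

ΔP = (V / 6.3)^(1/0.669) = (139/6.3)^1.495.
139/6.3 = 22.063; 22.063^1.495 ≈ 101.97 hPa.
P_c = 1010 − 101.97 = 908.03 ≈ 908 hPa.

908 hPa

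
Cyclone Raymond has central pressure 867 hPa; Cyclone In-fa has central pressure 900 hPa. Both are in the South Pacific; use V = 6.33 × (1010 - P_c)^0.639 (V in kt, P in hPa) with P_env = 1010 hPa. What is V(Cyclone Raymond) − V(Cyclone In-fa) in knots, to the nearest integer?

23 kt

Cyclone Raymond: ΔP = 143; V ≈ 6.33 × 143^0.639 ≈ 150.89 kt.
Cyclone In-fa: ΔP = 110; V ≈ 6.33 × 110^0.639 ≈ 127.60 kt.
Difference ≈ 150.89 − 127.60 = 23.29 → 23 kt.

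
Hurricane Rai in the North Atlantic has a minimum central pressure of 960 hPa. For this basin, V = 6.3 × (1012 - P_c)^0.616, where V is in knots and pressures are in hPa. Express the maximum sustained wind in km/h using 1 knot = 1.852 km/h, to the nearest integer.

133 km/h

ΔP = 1012 − 960 = 52 hPa.
V ≈ 6.3 × 52^0.616 = 6.3 × 11.404 ≈ 71.845 kt.
71.845 × 1.852 ≈ 133.06 km/h → 133 km/h.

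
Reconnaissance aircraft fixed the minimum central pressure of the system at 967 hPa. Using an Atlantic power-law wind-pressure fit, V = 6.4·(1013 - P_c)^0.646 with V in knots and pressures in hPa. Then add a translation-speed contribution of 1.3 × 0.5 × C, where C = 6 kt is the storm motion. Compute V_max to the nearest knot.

ΔP = 1013 − 967 = 46 hPa.
46^0.646 ≈ 11.862.
V ≈ 6.4 × 11.862 ≈ 75.9 kt.
Translation term: 1.3 × 0.5 × 6 = 3.9 kt.
Corrected V ≈ 79.8 kt → 80 kt.

80 kt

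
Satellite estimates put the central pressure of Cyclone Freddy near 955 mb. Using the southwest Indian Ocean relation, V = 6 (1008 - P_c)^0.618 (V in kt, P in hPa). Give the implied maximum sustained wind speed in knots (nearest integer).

ΔP = 1008 − 955 = 53 mb.
53^0.618 ≈ 11.631.
V ≈ 6 × 11.631 ≈ 69.8 kt.

70 kt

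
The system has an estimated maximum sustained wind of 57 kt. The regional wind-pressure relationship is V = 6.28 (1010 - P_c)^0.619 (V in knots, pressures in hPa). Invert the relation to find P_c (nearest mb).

ΔP = (V / 6.28)^(1/0.619) = (57/6.28)^1.616.
57/6.28 = 9.076; 9.076^1.616 ≈ 35.28 mb.
P_c = 1010 − 35.28 = 974.72 ≈ 975 mb.

975 mb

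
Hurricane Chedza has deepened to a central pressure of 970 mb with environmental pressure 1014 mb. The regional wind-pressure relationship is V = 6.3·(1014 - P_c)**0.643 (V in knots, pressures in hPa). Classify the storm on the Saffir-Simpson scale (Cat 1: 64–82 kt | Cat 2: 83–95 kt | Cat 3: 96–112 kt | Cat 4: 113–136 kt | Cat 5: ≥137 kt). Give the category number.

1

ΔP = 1014 − 970 = 44 mb.
V ≈ 6.3 × 44^0.643 = 6.3 × 11.40 ≈ 72 kt.
72 kt falls in the Category 1 band.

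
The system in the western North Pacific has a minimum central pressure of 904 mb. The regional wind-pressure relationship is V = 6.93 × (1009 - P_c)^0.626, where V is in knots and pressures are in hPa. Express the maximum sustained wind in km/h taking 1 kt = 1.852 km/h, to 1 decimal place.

ΔP = 1009 − 904 = 105 mb.
V ≈ 6.93 × 105^0.626 = 6.93 × 18.419 ≈ 127.643 kt.
127.643 × 1.852 ≈ 236.40 km/h → 236.4 km/h.

236.4 km/h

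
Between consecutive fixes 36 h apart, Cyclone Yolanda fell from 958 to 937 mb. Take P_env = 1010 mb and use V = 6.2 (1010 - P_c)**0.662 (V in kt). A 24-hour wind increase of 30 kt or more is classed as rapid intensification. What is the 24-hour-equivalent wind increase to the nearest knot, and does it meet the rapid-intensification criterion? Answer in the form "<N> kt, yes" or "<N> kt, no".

14 kt, no

V₁: ΔP = 52, V ≈ 6.2 × 52^0.662 ≈ 84.80 kt.
V₂: ΔP = 73, V ≈ 6.2 × 73^0.662 ≈ 106.15 kt.
ΔV over 36 h = 21.35 kt → 24 h equivalent = 21.35 × 24/36 ≈ 14.23 kt.
14 kt < 30 kt ⇒ not rapid intensification.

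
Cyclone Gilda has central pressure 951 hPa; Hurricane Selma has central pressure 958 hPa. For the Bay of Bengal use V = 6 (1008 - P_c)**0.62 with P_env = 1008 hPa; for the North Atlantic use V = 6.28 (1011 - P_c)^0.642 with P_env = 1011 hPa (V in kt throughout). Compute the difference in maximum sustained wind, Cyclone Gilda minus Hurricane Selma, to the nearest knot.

-7 kt

Cyclone Gilda: ΔP = 57; V ≈ 6 × 57^0.62 ≈ 73.59 kt.
Hurricane Selma: ΔP = 53; V ≈ 6.28 × 53^0.642 ≈ 80.34 kt.
Difference ≈ 73.59 − 80.34 = -6.75 → -7 kt.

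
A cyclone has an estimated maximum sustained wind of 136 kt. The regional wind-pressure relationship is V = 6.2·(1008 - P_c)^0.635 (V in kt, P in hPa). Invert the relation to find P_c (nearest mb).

879 mb

ΔP = (V / 6.2)^(1/0.635) = (136/6.2)^1.575.
136/6.2 = 21.935; 21.935^1.575 ≈ 129.43 mb.
P_c = 1008 − 129.43 = 878.57 ≈ 879 mb.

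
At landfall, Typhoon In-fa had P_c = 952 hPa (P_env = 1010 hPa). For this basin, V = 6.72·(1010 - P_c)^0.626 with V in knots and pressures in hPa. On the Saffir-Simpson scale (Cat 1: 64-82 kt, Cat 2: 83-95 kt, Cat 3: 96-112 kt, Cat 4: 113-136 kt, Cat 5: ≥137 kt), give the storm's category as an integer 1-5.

ΔP = 1010 − 952 = 58 hPa.
V ≈ 6.72 × 58^0.626 = 6.72 × 12.70 ≈ 85 kt.
85 kt falls in the Category 2 band.

2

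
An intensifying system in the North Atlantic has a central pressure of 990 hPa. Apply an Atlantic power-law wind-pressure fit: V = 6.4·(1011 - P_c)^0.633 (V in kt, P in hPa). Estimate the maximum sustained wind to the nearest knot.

44 kt

ΔP = 1011 − 990 = 21 hPa.
21^0.633 ≈ 6.870.
V ≈ 6.4 × 6.870 ≈ 44.0 kt.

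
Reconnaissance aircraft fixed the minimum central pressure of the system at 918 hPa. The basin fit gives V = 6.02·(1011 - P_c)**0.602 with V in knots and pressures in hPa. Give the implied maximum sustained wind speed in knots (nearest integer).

92 kt

ΔP = 1011 − 918 = 93 hPa.
93^0.602 ≈ 15.312.
V ≈ 6.02 × 15.312 ≈ 92.2 kt.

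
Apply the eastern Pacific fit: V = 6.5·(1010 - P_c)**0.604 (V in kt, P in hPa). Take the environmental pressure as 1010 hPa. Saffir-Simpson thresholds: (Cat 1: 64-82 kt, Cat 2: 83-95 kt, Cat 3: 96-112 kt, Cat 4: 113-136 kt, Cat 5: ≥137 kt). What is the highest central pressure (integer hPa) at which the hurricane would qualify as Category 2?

942 hPa

Category 2 begins at V = 83 kt.
Required ΔP = (83/6.5)^(1/0.604) = 12.769^1.656 ≈ 67.83 hPa.
P_c ≤ 1010 − 67.83 = 942.17, so the highest integer P_c is 942 hPa.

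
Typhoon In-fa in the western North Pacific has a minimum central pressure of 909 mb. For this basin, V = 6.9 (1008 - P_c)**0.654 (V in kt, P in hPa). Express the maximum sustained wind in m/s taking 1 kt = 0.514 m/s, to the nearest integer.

ΔP = 1008 − 909 = 99 mb.
V ≈ 6.9 × 99^0.654 = 6.9 × 20.190 ≈ 139.314 kt.
139.314 × 0.514 ≈ 71.61 m/s → 72 m/s.

72 m/s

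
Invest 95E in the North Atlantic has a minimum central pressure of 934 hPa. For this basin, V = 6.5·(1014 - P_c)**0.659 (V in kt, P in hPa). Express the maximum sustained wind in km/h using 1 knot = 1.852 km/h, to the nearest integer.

ΔP = 1014 − 934 = 80 hPa.
V ≈ 6.5 × 80^0.659 = 6.5 × 17.953 ≈ 116.694 kt.
116.694 × 1.852 ≈ 216.12 km/h → 216 km/h.

216 km/h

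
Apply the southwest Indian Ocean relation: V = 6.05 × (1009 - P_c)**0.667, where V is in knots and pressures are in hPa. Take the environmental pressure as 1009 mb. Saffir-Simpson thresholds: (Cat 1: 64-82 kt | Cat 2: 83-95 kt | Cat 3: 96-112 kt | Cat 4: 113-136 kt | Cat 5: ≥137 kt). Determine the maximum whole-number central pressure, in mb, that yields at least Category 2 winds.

958 mb

Category 2 begins at V = 83 kt.
Required ΔP = (83/6.05)^(1/0.667) = 13.719^1.499 ≈ 50.71 mb.
P_c ≤ 1009 − 50.71 = 958.29, so the highest integer P_c is 958 mb.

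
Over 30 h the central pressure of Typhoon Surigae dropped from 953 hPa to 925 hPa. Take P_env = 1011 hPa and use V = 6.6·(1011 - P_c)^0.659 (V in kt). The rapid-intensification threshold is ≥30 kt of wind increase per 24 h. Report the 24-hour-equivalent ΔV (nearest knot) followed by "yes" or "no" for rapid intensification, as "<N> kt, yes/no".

V₁: ΔP = 58, V ≈ 6.6 × 58^0.659 ≈ 95.86 kt.
V₂: ΔP = 86, V ≈ 6.6 × 86^0.659 ≈ 124.27 kt.
ΔV over 30 h = 28.41 kt → 24 h equivalent = 28.41 × 24/30 ≈ 22.73 kt.
23 kt < 30 kt ⇒ not rapid intensification.

23 kt, no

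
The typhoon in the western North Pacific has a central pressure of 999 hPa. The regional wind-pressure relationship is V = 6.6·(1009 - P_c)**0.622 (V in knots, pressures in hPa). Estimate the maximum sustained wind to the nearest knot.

ΔP = 1009 − 999 = 10 hPa.
10^0.622 ≈ 4.188.
V ≈ 6.6 × 4.188 ≈ 27.6 kt.

28 kt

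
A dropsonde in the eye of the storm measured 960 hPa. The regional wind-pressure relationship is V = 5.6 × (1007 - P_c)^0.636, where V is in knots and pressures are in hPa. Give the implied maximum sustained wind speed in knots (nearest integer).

ΔP = 1007 − 960 = 47 hPa.
47^0.636 ≈ 11.573.
V ≈ 5.6 × 11.573 ≈ 64.8 kt.

65 kt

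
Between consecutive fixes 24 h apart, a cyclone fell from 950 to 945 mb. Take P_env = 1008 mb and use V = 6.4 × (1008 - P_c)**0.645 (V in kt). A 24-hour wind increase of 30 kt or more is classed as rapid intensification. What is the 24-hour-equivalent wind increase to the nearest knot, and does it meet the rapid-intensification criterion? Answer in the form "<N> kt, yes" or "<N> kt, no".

V₁: ΔP = 58, V ≈ 6.4 × 58^0.645 ≈ 87.82 kt.
V₂: ΔP = 63, V ≈ 6.4 × 63^0.645 ≈ 92.63 kt.
ΔV over 24 h = 4.81 kt → 24 h equivalent = 4.81 × 24/24 ≈ 4.81 kt.
5 kt < 30 kt ⇒ not rapid intensification.

5 kt, no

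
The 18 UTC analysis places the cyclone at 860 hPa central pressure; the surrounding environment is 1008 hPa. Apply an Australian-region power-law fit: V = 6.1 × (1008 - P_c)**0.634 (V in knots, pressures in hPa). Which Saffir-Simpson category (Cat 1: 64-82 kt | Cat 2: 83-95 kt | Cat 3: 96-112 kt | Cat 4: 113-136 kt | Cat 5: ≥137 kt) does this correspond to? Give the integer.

5

ΔP = 1008 − 860 = 148 hPa.
V ≈ 6.1 × 148^0.634 = 6.1 × 23.77 ≈ 145 kt.
145 kt falls in the Category 5 band.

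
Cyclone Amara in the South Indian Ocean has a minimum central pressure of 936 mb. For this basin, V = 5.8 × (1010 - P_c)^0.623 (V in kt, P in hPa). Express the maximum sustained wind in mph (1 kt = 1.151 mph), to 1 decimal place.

97.5 mph

ΔP = 1010 − 936 = 74 mb.
V ≈ 5.8 × 74^0.623 = 5.8 × 14.606 ≈ 84.715 kt.
84.715 × 1.151 ≈ 97.51 mph → 97.5 mph.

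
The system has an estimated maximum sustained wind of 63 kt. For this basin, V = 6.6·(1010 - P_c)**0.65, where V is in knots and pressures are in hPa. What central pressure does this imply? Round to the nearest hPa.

ΔP = (V / 6.6)^(1/0.65) = (63/6.6)^1.538.
63/6.6 = 9.545; 9.545^1.538 ≈ 32.16 hPa.
P_c = 1010 − 32.16 = 977.84 ≈ 978 hPa.

978 hPa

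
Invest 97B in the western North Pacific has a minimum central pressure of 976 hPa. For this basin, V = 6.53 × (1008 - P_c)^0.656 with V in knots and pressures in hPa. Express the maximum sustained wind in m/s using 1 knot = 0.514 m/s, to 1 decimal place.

32.6 m/s

ΔP = 1008 − 976 = 32 hPa.
V ≈ 6.53 × 32^0.656 = 6.53 × 9.714 ≈ 63.430 kt.
63.430 × 0.514 ≈ 32.60 m/s → 32.6 m/s.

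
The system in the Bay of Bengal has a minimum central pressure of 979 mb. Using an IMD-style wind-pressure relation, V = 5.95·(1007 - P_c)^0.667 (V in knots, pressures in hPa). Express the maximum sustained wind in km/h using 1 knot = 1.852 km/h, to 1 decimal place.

101.7 km/h

ΔP = 1007 − 979 = 28 mb.
V ≈ 5.95 × 28^0.667 = 5.95 × 9.231 ≈ 54.925 kt.
54.925 × 1.852 ≈ 101.72 km/h → 101.7 km/h.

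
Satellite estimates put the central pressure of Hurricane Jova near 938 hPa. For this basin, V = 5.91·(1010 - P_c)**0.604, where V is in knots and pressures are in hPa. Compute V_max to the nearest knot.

78 kt

ΔP = 1010 − 938 = 72 hPa.
72^0.604 ≈ 13.238.
V ≈ 5.91 × 13.238 ≈ 78.2 kt.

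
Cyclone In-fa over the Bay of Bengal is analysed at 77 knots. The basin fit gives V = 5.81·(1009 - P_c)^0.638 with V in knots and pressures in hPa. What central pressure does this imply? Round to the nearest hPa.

ΔP = (V / 5.81)^(1/0.638) = (77/5.81)^1.567.
77/5.81 = 13.253; 13.253^1.567 ≈ 57.43 hPa.
P_c = 1009 − 57.43 = 951.57 ≈ 952 hPa.

952 hPa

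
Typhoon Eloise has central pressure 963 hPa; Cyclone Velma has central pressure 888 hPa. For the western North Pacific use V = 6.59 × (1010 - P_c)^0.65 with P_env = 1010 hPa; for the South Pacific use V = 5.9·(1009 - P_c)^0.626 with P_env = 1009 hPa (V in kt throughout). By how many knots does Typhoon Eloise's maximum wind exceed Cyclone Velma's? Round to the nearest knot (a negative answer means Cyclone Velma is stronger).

Typhoon Eloise: ΔP = 47; V ≈ 6.59 × 47^0.65 ≈ 80.49 kt.
Cyclone Velma: ΔP = 121; V ≈ 5.9 × 121^0.626 ≈ 118.76 kt.
Difference ≈ 80.49 − 118.76 = -38.27 → -38 kt.

-38 kt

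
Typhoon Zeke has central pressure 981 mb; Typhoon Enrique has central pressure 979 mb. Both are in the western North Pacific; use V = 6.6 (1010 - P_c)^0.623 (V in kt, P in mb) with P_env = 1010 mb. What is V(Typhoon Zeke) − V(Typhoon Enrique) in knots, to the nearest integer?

-2 kt

Typhoon Zeke: ΔP = 29; V ≈ 6.6 × 29^0.623 ≈ 53.78 kt.
Typhoon Enrique: ΔP = 31; V ≈ 6.6 × 31^0.623 ≈ 56.06 kt.
Difference ≈ 53.78 − 56.06 = -2.28 → -2 kt.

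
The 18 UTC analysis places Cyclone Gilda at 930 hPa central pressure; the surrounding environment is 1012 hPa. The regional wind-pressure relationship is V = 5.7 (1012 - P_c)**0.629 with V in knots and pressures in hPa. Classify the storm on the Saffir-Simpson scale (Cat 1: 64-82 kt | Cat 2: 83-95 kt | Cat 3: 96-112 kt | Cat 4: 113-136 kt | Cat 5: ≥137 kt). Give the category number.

2

ΔP = 1012 − 930 = 82 hPa.
V ≈ 5.7 × 82^0.629 = 5.7 × 15.99 ≈ 91 kt.
91 kt falls in the Category 2 band.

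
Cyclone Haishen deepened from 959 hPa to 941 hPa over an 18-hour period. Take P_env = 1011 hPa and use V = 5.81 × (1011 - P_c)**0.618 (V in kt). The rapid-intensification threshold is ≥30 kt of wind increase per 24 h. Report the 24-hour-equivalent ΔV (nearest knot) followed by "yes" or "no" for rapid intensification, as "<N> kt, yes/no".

V₁: ΔP = 52, V ≈ 5.81 × 52^0.618 ≈ 66.78 kt.
V₂: ΔP = 70, V ≈ 5.81 × 70^0.618 ≈ 80.25 kt.
ΔV over 18 h = 13.47 kt → 24 h equivalent = 13.47 × 24/18 ≈ 17.96 kt.
18 kt < 30 kt ⇒ not rapid intensification.

18 kt, no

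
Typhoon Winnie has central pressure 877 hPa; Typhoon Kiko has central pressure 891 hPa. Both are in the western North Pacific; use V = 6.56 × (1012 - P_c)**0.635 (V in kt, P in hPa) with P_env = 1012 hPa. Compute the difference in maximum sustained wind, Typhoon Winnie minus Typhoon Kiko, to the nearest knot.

10 kt

Typhoon Winnie: ΔP = 135; V ≈ 6.56 × 135^0.635 ≈ 147.80 kt.
Typhoon Kiko: ΔP = 121; V ≈ 6.56 × 121^0.635 ≈ 137.87 kt.
Difference ≈ 147.80 − 137.87 = 9.93 → 10 kt.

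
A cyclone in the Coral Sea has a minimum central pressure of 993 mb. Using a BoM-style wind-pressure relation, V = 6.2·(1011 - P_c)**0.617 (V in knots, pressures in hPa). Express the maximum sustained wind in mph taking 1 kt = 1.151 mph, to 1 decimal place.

ΔP = 1011 − 993 = 18 mb.
V ≈ 6.2 × 18^0.617 = 6.2 × 5.950 ≈ 36.889 kt.
36.889 × 1.151 ≈ 42.46 mph → 42.5 mph.

42.5 mph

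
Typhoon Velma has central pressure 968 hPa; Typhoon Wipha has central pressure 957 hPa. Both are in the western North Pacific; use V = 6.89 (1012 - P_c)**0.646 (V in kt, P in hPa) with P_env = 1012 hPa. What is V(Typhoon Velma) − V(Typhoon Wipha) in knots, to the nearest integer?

-12 kt

Typhoon Velma: ΔP = 44; V ≈ 6.89 × 44^0.646 ≈ 79.41 kt.
Typhoon Wipha: ΔP = 55; V ≈ 6.89 × 55^0.646 ≈ 91.73 kt.
Difference ≈ 79.41 − 91.73 = -12.32 → -12 kt.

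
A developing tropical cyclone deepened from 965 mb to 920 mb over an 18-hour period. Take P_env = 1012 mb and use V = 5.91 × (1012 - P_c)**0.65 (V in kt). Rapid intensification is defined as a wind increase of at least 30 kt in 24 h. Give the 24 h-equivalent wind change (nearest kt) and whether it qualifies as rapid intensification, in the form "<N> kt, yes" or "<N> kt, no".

V₁: ΔP = 47, V ≈ 5.91 × 47^0.65 ≈ 72.19 kt.
V₂: ΔP = 92, V ≈ 5.91 × 92^0.65 ≈ 111.70 kt.
ΔV over 18 h = 39.51 kt → 24 h equivalent = 39.51 × 24/18 ≈ 52.68 kt.
53 kt ≥ 30 kt ⇒ rapid intensification.

53 kt, yes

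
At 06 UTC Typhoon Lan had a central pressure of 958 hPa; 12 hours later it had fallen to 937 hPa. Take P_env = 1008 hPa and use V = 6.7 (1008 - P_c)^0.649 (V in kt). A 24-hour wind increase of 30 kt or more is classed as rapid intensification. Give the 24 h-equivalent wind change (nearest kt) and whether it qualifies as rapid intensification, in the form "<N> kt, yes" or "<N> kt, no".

V₁: ΔP = 50, V ≈ 6.7 × 50^0.649 ≈ 84.86 kt.
V₂: ΔP = 71, V ≈ 6.7 × 71^0.649 ≈ 106.55 kt.
ΔV over 12 h = 21.69 kt → 24 h equivalent = 21.69 × 24/12 ≈ 43.38 kt.
43 kt ≥ 30 kt ⇒ rapid intensification.

43 kt, yes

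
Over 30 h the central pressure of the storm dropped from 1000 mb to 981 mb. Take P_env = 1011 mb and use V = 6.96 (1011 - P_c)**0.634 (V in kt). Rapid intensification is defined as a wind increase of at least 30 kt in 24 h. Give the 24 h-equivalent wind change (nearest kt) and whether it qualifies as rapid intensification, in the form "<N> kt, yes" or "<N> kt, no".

V₁: ΔP = 11, V ≈ 6.96 × 11^0.634 ≈ 31.83 kt.
V₂: ΔP = 30, V ≈ 6.96 × 30^0.634 ≈ 60.13 kt.
ΔV over 30 h = 28.30 kt → 24 h equivalent = 28.30 × 24/30 ≈ 22.64 kt.
23 kt < 30 kt ⇒ not rapid intensification.

23 kt, no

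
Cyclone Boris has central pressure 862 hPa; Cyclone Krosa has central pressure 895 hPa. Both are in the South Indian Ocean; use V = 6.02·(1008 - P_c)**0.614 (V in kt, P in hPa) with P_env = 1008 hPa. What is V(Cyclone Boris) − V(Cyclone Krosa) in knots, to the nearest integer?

19 kt

Cyclone Boris: ΔP = 146; V ≈ 6.02 × 146^0.614 ≈ 128.38 kt.
Cyclone Krosa: ΔP = 113; V ≈ 6.02 × 113^0.614 ≈ 109.69 kt.
Difference ≈ 128.38 − 109.69 = 18.69 → 19 kt.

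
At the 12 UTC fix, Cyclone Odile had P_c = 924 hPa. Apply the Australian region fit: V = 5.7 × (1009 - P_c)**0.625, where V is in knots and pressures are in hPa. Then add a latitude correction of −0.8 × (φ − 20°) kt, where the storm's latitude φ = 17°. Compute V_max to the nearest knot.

94 kt

ΔP = 1009 − 924 = 85 hPa.
85^0.625 ≈ 16.065.
V ≈ 5.7 × 16.065 ≈ 91.6 kt.
Latitude correction: −0.8 × (17 − 20) = 2.4 kt.
Corrected V ≈ 94 kt → 94 kt.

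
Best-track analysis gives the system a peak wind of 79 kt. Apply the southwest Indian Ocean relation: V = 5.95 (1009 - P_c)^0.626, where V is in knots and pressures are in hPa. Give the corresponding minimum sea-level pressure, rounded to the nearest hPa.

947 hPa

ΔP = (V / 5.95)^(1/0.626) = (79/5.95)^1.597.
79/5.95 = 13.277; 13.277^1.597 ≈ 62.25 hPa.
P_c = 1009 − 62.25 = 946.75 ≈ 947 hPa.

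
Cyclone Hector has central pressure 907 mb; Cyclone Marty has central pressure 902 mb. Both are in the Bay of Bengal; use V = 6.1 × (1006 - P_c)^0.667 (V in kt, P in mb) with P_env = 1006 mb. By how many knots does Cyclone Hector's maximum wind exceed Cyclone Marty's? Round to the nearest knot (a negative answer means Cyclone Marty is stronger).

-4 kt

Cyclone Hector: ΔP = 99; V ≈ 6.1 × 99^0.667 ≈ 130.74 kt.
Cyclone Marty: ΔP = 104; V ≈ 6.1 × 104^0.667 ≈ 135.11 kt.
Difference ≈ 130.74 − 135.11 = -4.37 → -4 kt.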